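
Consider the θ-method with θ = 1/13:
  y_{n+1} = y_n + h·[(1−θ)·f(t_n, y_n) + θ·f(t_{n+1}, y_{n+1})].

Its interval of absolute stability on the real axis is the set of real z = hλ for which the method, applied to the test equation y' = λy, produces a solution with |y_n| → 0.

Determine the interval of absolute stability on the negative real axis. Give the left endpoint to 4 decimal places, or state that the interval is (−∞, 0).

z∈(-2.3636,0).

With y'=λy (z=hλ):
  y_{n+1} = y_n + z·[12/13·y_n + 1/13·y_{n+1}] ⇒ (1 − 1/13z)y_{n+1} = (1 + 12/13z)y_n
  R(z) = (1 + 12/13z)/(1 − 1/13z).

Solve |R(x)|<1 on ℝ⁻.
x=-1.19: |R|=0.0902
R=−1: 1+12/13x = −1+1/13x ⇒ -11/13x=2 ⇒ x=2/(-11/13)=-2.3636
Confirm numerically:
  x=-2.336: |R|=0.98018 <1
  x=-2.225: |R|=0.89984 <1
  x=-1.543: |R|=0.37929 <1
  x=-2.954: |R|=1.40705 >1
  x=-2.904: |R|=1.37374 >1
Stable set (-2.3636, 0).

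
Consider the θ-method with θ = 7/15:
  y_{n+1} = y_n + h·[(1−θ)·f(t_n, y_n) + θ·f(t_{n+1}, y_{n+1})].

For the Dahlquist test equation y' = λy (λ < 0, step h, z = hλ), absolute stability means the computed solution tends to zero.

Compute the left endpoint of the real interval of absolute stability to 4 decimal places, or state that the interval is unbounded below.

Test eqn y'=λy, z=hλ:
  y_{n+1} = y_n + z·[8/15·y_n + 7/15·y_{n+1}] ⇒ (1 − 7/15z)y_{n+1} = (1 + 8/15z)y_n
  ⇒ R(z) = (1 + 8/15z)/(1 − 7/15z).

Boundary: |R(x)|=1, x<0.
x=-1.21: |R|=0.2267
R=−1: 1+8/15x = −1+7/15x ⇒ -1/15x=2 ⇒ x=2/(-1/15)=-30.0000
Confirm numerically:
  x=-24.260: |R|=0.96894 <1
  x=-22.662: |R|=0.95774 <1
  x=-20.765: |R|=0.94241 <1
  x=-13.299: |R|=0.84549 <1
  x=-30.398: |R|=1.00175 >1
  x=-30.276: |R|=1.00122 >1
So |R|<1 on (-30.0000, 0).

left endpoint -30.0000.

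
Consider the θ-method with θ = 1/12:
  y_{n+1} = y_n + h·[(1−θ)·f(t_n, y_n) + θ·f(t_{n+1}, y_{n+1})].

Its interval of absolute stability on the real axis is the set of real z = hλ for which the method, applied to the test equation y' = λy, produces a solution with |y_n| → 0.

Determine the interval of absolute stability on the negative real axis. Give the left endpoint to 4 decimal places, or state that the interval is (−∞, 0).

With y'=λy (z=hλ):
  y_{n+1} = y_n + z·[11/12·y_n + 1/12·y_{n+1}] ⇒ (1 − 1/12z)y_{n+1} = (1 + 11/12z)y_n
  so R(z) = (1 + 11/12z)/(1 − 1/12z).

Need |R(x)|<1, x<0.
x=-0.33: |R|=0.6788
R=−1: 1+11/12x = −1+1/12x ⇒ -5/6x=2 ⇒ x=2/(-5/6)=-2.4000
Confirm numerically:
  x=-2.178: |R|=0.84342 <1
  x=-1.674: |R|=0.46907 <1
  x=-1.562: |R|=0.38210 <1
  x=-1.483: |R|=0.31988 <1
  x=-2.946: |R|=1.36532 >1
  x=-2.813: |R|=1.27881 >1
  x=-2.477: |R|=1.05319 >1
Stable set (-2.4000, 0).

(-2.4000, 0).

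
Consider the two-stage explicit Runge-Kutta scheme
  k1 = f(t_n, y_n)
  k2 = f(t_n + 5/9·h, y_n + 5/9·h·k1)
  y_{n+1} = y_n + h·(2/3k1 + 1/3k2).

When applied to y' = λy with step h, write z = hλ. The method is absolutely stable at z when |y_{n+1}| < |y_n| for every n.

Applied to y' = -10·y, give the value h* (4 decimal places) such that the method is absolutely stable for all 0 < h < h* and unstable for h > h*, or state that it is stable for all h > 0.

(-5.4000,0); λ=-10 ⇒ h* = (27/5)/10 = 0.5400.

Set f=λy, z=hλ:
  k1=λy_n ⇒ h·k1=z·y_n;  k2=λ(1+5/9z)y_n ⇒ h·k2=z(1+5/9z)y_n
  y_{n+1}/y_n = 1 + 2/3z + 1/3z(1+5/9z) = 1 + z + 5/27z²
  so R(z) = 1 + z + 5/27z².

Find x<0 with |R(x)|<1.
x=-0.48: |R|=0.5627
R=1: x+5/27x²=0 ⇒ x=−27/5=-5.4000; min R=1−1/(4·5/27)=-0.3500>−1
Confirm numerically:
  x=-3.923: |R|=0.07301 <1
  x=-2.562: |R|=0.34647 <1
  x=-2.418: |R|=0.33527 <1
  x=-5.860: |R|=1.49919 >1
  x=-5.775: |R|=1.40104 >1
  x=-5.509: |R|=1.11120 >1
So |R|<1 on (-5.4000, 0).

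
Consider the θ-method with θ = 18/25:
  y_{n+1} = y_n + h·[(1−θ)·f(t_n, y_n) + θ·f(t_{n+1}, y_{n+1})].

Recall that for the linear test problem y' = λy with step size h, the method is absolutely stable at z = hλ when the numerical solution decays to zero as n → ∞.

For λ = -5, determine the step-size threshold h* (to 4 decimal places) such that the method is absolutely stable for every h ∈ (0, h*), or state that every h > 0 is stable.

Set f=λy, z=hλ:
  y_{n+1} = y_n + z·[7/25·y_n + 18/25·y_{n+1}] ⇒ (1 − 18/25z)y_{n+1} = (1 + 7/25z)y_n
  ⇒ R(z) = (1 + 7/25z)/(1 − 18/25z).

Find x<0 with |R(x)|<1.
x=-0.88: |R|=0.4613
x=-2: |R|=0.1803
x=-10: |R|=0.2195
x=-100: |R|=0.3699
θ=18/25≥1/2 ⇒ |1+7/25x|<|1−18/25x| ∀x<0 ⇒ interval (−∞,0).

unbounded; (−∞, 0). Any h>0 works for λ=-5.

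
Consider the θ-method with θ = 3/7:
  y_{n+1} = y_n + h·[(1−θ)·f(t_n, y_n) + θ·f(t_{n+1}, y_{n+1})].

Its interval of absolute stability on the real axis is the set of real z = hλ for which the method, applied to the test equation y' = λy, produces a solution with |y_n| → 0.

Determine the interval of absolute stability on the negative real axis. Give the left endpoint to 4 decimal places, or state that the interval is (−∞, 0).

Set f=λy, z=hλ:
  y_{n+1} = y_n + z·[4/7·y_n + 3/7·y_{n+1}] ⇒ (1 − 3/7z)y_{n+1} = (1 + 4/7z)y_n
  Hence R(z) = (1 + 4/7z)/(1 − 3/7z).

Find x<0 with |R(x)|<1.
x=-1.73: |R|=0.0066
R=−1: 1+4/7x = −1+3/7x ⇒ -1/7x=2 ⇒ x=2/(-1/7)=-14.0000
Confirm numerically:
  x=-12.303: |R|=0.96135 <1
  x=-11.605: |R|=0.94272 <1
  x=-8.001: |R|=0.80650 <1
  x=-5.790: |R|=0.66311 <1
  x=-14.475: |R|=1.00942 >1
  x=-14.415: |R|=1.00826 >1
Interval (-14.0000, 0).

(-14.0000, 0).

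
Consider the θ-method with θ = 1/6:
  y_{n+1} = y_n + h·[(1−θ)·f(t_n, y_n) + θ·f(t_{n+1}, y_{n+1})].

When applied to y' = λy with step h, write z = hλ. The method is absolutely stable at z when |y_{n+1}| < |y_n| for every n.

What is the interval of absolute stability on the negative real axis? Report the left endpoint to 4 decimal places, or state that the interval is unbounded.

Set f=λy, z=hλ:
  y_{n+1} = y_n + z·[5/6·y_n + 1/6·y_{n+1}] ⇒ (1 − 1/6z)y_{n+1} = (1 + 5/6z)y_n
  Hence R(z) = (1 + 5/6z)/(1 − 1/6z).

Solve |R(x)|<1 on ℝ⁻.
x=-0.78: |R|=0.3097
R=−1: 1+5/6x = −1+1/6x ⇒ -2/3x=2 ⇒ x=2/(-2/3)=-3.0000
Confirm numerically:
  x=-2.785: |R|=0.90211 <1
  x=-2.660: |R|=0.84296 <1
  x=-2.250: |R|=0.63636 <1
  x=-2.199: |R|=0.60922 <1
  x=-3.411: |R|=1.17469 >1
  x=-3.307: |R|=1.13194 >1
  x=-3.238: |R|=1.10305 >1
So |R|<1 on (-3.0000, 0).

z∈(-3.0000,0).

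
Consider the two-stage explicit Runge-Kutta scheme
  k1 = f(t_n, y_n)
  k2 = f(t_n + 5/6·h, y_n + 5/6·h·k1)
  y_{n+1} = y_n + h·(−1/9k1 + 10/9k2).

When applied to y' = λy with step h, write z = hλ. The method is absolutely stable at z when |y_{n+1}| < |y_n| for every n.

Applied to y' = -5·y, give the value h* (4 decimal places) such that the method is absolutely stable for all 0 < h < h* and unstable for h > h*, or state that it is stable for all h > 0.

(-1.0800,0); λ=-5 ⇒ h* = (27/25)/5 = 0.2160.

On y'=λy, z=hλ:
  k1=λy_n ⇒ h·k1=z·y_n;  k2=λ(1+5/6z)y_n ⇒ h·k2=z(1+5/6z)y_n
  y_{n+1}/y_n = 1 − 1/9z + 10/9z(1+5/6z) = 1 + z + 25/27z²
  R(z) = 1 + z + 25/27z².

Solve |R(x)|<1 on ℝ⁻.
x=-1.62: |R|=1.8100
R=1: x+25/27x²=0 ⇒ x=−27/25=-1.0800; min R=1−1/(4·25/27)=0.7300>−1
Confirm numerically:
  x=-0.865: |R|=0.82780 <1
  x=-0.794: |R|=0.78974 <1
  x=-0.457: |R|=0.73638 <1
  x=-1.498: |R|=1.57978 >1
  x=-1.494: |R|=1.57270 >1
  x=-1.358: |R|=1.34956 >1
So |R|<1 on (-1.0800, 0).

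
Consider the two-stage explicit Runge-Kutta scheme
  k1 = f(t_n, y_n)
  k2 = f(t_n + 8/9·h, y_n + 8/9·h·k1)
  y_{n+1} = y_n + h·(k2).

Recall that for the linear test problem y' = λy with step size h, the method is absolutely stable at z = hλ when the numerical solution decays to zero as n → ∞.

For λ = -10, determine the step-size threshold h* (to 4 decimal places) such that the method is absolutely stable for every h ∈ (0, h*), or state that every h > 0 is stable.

Test eqn y'=λy, z=hλ:
  k1=λy_n ⇒ h·k1=z·y_n;  k2=λ(1+8/9z)y_n ⇒ h·k2=z(1+8/9z)y_n
  y_{n+1}/y_n = 1 + z(1+8/9z) = 1 + z + 8/9z²
  so R(z) = 1 + z + 8/9z².

Solve |R(x)|<1 on ℝ⁻.
x=-0.89: |R|=0.8141
R=1: x+8/9x²=0 ⇒ x=−9/8=-1.1250; min R=1−1/(4·8/9)=0.7188>−1
Confirm numerically:
  x=-1.036: |R|=0.91804 <1
  x=-0.667: |R|=0.72846 <1
  x=-0.597: |R|=0.71981 <1
  x=-0.468: |R|=0.72669 <1
  x=-1.495: |R|=1.49169 >1
  x=-1.457: |R|=1.42998 >1
Stable set (-1.1250, 0).

(-1.1250,0); λ=-10 ⇒ h* = (9/8)/10 = 0.1125.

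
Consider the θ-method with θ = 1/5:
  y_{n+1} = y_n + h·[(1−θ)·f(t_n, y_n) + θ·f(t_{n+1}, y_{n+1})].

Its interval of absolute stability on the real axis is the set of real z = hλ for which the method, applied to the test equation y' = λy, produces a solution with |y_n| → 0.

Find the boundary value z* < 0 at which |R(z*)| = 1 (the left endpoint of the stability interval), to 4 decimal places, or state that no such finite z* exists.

z* = -3.3333.

With y'=λy (z=hλ):
  y_{n+1} = y_n + z·[4/5·y_n + 1/5·y_{n+1}] ⇒ (1 − 1/5z)y_{n+1} = (1 + 4/5z)y_n
  R(z) = (1 + 4/5z)/(1 − 1/5z).

Need |R(x)|<1, x<0.
x=-0.68: |R|=0.4014
R=−1: 1+4/5x = −1+1/5x ⇒ -3/5x=2 ⇒ x=2/(-3/5)=-3.3333
Confirm numerically:
  x=-2.670: |R|=0.74055 <1
  x=-2.158: |R|=0.50740 <1
  x=-1.809: |R|=0.32839 <1
  x=-3.927: |R|=1.19951 >1
  x=-3.769: |R|=1.14905 >1
  x=-3.694: |R|=1.12445 >1
Stable set (-3.3333, 0).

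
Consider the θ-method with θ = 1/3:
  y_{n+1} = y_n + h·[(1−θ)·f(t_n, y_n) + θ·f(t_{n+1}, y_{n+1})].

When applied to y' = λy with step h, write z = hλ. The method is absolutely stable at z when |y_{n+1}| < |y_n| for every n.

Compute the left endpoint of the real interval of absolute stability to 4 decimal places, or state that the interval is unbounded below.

z* = -6.0000.

On y'=λy, z=hλ:
  y_{n+1} = y_n + z·[2/3·y_n + 1/3·y_{n+1}] ⇒ (1 − 1/3z)y_{n+1} = (1 + 2/3z)y_n
  Hence R(z) = (1 + 2/3z)/(1 − 1/3z).

Boundary: |R(x)|=1, x<0.
x=-0.64: |R|=0.4725
R=−1: 1+2/3x = −1+1/3x ⇒ -1/3x=2 ⇒ x=2/(-1/3)=-6.0000
Confirm numerically:
  x=-5.947: |R|=0.99408 <1
  x=-3.313: |R|=0.57437 <1
  x=-2.815: |R|=0.45228 <1
  x=-2.635: |R|=0.40284 <1
  x=-6.469: |R|=1.04953 >1
  x=-6.327: |R|=1.03506 >1
  x=-6.191: |R|=1.02078 >1
So |R|<1 on (-6.0000, 0).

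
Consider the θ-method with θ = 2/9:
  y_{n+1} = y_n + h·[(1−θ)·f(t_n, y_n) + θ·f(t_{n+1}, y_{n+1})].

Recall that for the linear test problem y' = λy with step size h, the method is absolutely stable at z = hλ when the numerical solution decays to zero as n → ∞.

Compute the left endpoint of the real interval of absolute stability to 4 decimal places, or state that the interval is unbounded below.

With y'=λy (z=hλ):
  y_{n+1} = y_n + z·[7/9·y_n + 2/9·y_{n+1}] ⇒ (1 − 2/9z)y_{n+1} = (1 + 7/9z)y_n
  ⇒ R(z) = (1 + 7/9z)/(1 − 2/9z).

Need |R(x)|<1, x<0.
x=-1.68: |R|=0.2233
R=−1: 1+7/9x = −1+2/9x ⇒ -5/9x=2 ⇒ x=2/(-5/9)=-3.6000
Confirm numerically:
  x=-3.514: |R|=0.97317 <1
  x=-3.133: |R|=0.84705 <1
  x=-1.877: |R|=0.32453 <1
  x=-3.970: |R|=1.10921 >1
  x=-3.864: |R|=1.07891 >1
  x=-3.721: |R|=1.03680 >1
So |R|<1 on (-3.6000, 0).

z* = -3.6000.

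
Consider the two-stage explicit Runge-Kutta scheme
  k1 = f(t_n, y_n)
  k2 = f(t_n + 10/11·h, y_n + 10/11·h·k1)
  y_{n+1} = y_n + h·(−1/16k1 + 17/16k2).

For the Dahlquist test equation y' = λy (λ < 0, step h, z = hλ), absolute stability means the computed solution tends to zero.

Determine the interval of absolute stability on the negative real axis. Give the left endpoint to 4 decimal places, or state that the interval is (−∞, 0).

(-1.0353, 0).

Set f=λy, z=hλ:
  k1=λy_n ⇒ h·k1=z·y_n;  k2=λ(1+10/11z)y_n ⇒ h·k2=z(1+10/11z)y_n
  y_{n+1}/y_n = 1 − 1/16z + 17/16z(1+10/11z) = 1 + z + 85/88z²
  Hence R(z) = 1 + z + 85/88z².

Solve |R(x)|<1 on ℝ⁻.
x=-0.53: |R|=0.7413
R=1: x+85/88x²=0 ⇒ x=−88/85=-1.0353; min R=1−1/(4·85/88)=0.7412>−1
Confirm numerically:
  x=-0.721: |R|=0.78112 <1
  x=-0.693: |R|=0.77088 <1
  x=-0.679: |R|=0.76632 <1
  x=-0.565: |R|=0.74334 <1
  x=-1.403: |R|=1.49830 >1
  x=-1.369: |R|=1.44127 >1
  x=-1.075: |R|=1.04123 >1
Stable set (-1.0353, 0).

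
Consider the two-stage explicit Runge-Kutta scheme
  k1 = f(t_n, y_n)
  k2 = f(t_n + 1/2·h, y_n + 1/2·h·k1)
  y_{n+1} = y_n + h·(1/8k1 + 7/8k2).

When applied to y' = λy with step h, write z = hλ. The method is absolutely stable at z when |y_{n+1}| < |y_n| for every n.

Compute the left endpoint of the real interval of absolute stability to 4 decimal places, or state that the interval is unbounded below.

z* = -2.2857.

With y'=λy (z=hλ):
  k1=λy_n ⇒ h·k1=z·y_n;  k2=λ(1+1/2z)y_n ⇒ h·k2=z(1+1/2z)y_n
  y_{n+1}/y_n = 1 + 1/8z + 7/8z(1+1/2z) = 1 + z + 7/16z²
  so R(z) = 1 + z + 7/16z².

Solve |R(x)|<1 on ℝ⁻.
x=-0.74: |R|=0.4996
R=1: x+7/16x²=0 ⇒ x=−16/7=-2.2857; min R=1−1/(4·7/16)=0.4286>−1
Confirm numerically:
  x=-2.207: |R|=0.92400 <1
  x=-1.529: |R|=0.49381 <1
  x=-1.435: |R|=0.46591 <1
  x=-2.823: |R|=1.66358 >1
  x=-2.801: |R|=1.63145 >1
Interval (-2.2857, 0).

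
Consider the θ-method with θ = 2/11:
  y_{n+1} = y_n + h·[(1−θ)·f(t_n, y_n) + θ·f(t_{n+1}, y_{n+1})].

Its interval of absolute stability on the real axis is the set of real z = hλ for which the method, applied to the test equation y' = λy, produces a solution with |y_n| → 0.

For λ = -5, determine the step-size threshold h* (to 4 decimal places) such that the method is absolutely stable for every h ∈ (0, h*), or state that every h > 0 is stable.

(-3.1429,0); λ=-5 ⇒ h* = (22/7)/5 = 0.6286.

With y'=λy (z=hλ):
  y_{n+1} = y_n + z·[9/11·y_n + 2/11·y_{n+1}] ⇒ (1 − 2/11z)y_{n+1} = (1 + 9/11z)y_n
  R(z) = (1 + 9/11z)/(1 − 2/11z).

Need |R(x)|<1, x<0.
x=-1.66: |R|=0.2751
R=−1: 1+9/11x = −1+2/11x ⇒ -7/11x=2 ⇒ x=2/(-7/11)=-3.1429
Confirm numerically:
  x=-2.229: |R|=0.58617 <1
  x=-1.830: |R|=0.37312 <1
  x=-1.395: |R|=0.11276 <1
  x=-3.479: |R|=1.13103 >1
  x=-3.307: |R|=1.06523 >1
Interval (-3.1429, 0).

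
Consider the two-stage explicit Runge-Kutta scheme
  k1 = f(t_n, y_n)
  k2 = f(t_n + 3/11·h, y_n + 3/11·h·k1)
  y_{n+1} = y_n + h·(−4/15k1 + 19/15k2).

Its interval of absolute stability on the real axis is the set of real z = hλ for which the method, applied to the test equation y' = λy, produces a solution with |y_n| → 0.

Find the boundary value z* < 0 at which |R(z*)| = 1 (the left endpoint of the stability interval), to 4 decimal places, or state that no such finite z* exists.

left endpoint -2.8947.

Test eqn y'=λy, z=hλ:
  k1=λy_n ⇒ h·k1=z·y_n;  k2=λ(1+3/11z)y_n ⇒ h·k2=z(1+3/11z)y_n
  y_{n+1}/y_n = 1 − 4/15z + 19/15z(1+3/11z) = 1 + z + 19/55z²
  R(z) = 1 + z + 19/55z².

Need |R(x)|<1, x<0.
x=-0.91: |R|=0.3761
R=1: x+19/55x²=0 ⇒ x=−55/19=-2.8947; min R=1−1/(4·19/55)=0.2763>−1
Confirm numerically:
  x=-2.721: |R|=0.83669 <1
  x=-2.344: |R|=0.55404 <1
  x=-1.242: |R|=0.29089 <1
  x=-1.220: |R|=0.29417 <1
  x=-3.482: |R|=1.70640 >1
  x=-3.455: |R|=1.66870 >1
  x=-3.089: |R|=1.20730 >1
So |R|<1 on (-2.8947, 0).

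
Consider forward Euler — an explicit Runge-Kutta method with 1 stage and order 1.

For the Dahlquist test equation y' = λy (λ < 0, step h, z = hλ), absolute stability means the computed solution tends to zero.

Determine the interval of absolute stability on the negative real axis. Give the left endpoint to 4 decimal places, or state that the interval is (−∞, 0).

With y'=λy (z=hλ):
  order 1, 1-stage ⇒ R(z)=1+z
  (e.g. R(-0.8)=0.20000, |R|=0.20000)

Need |R(x)|<1, x<0.
x=-0.8: |R|=0.2000
|R(-2.19)|=1.1900 |R(-1.33)|=0.3300 |R(-1.14)|=0.1400
Bisect:
  x_lo=-2.8053 |R|=1.8053  x_hi=-0.3130 |R|=0.6870
  mid=-1.55915 |R|=0.55915 →hi
  mid=-2.18224 |R|=1.18224 →lo
  mid=-1.87069 |R|=0.87069 →hi
  mid=-2.02646 |R|=1.02646 →lo
  mid=-1.94858 |R|=0.94858 →hi
  mid=-1.98752 |R|=0.98752 →hi
  mid=-2.00699 |R|=1.00699 →lo
  mid=-1.99726 |R|=0.99726 →hi
  ...
  [-2.00015,-2.00000] ⇒ x*=-2.0000
So |R|<1 on (-2.0000, 0).

(-2.0000, 0).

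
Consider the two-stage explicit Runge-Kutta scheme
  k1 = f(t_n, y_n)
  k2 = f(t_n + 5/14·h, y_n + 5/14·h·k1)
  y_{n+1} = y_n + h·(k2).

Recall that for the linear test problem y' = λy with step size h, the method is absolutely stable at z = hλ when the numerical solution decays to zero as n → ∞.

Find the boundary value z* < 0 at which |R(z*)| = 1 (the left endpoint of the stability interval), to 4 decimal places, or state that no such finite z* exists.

left endpoint -2.8000.

Set f=λy, z=hλ:
  k1=λy_n ⇒ h·k1=z·y_n;  k2=λ(1+5/14z)y_n ⇒ h·k2=z(1+5/14z)y_n
  y_{n+1}/y_n = 1 + z(1+5/14z) = 1 + z + 5/14z²
  R(z) = 1 + z + 5/14z².

Boundary: |R(x)|=1, x<0.
x=-1.36: |R|=0.3006
R=1: x+5/14x²=0 ⇒ x=−14/5=-2.8000; min R=1−1/(4·5/14)=0.3000>−1
Confirm numerically:
  x=-2.770: |R|=0.97032 <1
  x=-2.717: |R|=0.91946 <1
  x=-1.357: |R|=0.30066 <1
  x=-3.289: |R|=1.57440 >1
  x=-3.243: |R|=1.51309 >1
  x=-3.026: |R|=1.24424 >1
Interval (-2.8000, 0).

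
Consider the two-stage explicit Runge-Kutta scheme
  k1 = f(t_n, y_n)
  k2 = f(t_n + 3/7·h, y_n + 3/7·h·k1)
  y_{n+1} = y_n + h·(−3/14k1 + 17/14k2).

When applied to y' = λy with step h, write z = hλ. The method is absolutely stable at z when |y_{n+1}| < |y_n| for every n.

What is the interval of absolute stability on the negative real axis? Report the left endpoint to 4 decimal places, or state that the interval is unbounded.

z∈(-1.9216,0).

On y'=λy, z=hλ:
  k1=λy_n ⇒ h·k1=z·y_n;  k2=λ(1+3/7z)y_n ⇒ h·k2=z(1+3/7z)y_n
  y_{n+1}/y_n = 1 − 3/14z + 17/14z(1+3/7z) = 1 + z + 51/98z²
  so R(z) = 1 + z + 51/98z².

Solve |R(x)|<1 on ℝ⁻.
x=-1: |R|=0.5204
R=1: x+51/98x²=0 ⇒ x=−98/51=-1.9216; min R=1−1/(4·51/98)=0.5196>−1
Confirm numerically:
  x=-1.742: |R|=0.83721 <1
  x=-1.540: |R|=0.69420 <1
  x=-1.232: |R|=0.55789 <1
  x=-2.246: |R|=1.37921 >1
  x=-2.147: |R|=1.25188 >1
  x=-2.008: |R|=1.09032 >1
Stable set (-1.9216, 0).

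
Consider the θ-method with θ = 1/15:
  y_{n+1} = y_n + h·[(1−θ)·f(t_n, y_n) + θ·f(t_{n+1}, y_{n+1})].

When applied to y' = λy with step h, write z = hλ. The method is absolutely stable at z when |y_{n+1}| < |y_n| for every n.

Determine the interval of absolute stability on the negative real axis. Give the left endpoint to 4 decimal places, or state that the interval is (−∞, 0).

Set f=λy, z=hλ:
  y_{n+1} = y_n + z·[14/15·y_n + 1/15·y_{n+1}] ⇒ (1 − 1/15z)y_{n+1} = (1 + 14/15z)y_n
  so R(z) = (1 + 14/15z)/(1 − 1/15z).

Boundary: |R(x)|=1, x<0.
x=-0.41: |R|=0.6009
R=−1: 1+14/15x = −1+1/15x ⇒ -13/15x=2 ⇒ x=2/(-13/15)=-2.3077
Confirm numerically:
  x=-2.164: |R|=0.89117 <1
  x=-1.795: |R|=0.60316 <1
  x=-1.229: |R|=0.13593 <1
  x=-1.143: |R|=0.06207 <1
  x=-2.832: |R|=1.38223 >1
  x=-2.406: |R|=1.07342 >1
  x=-2.399: |R|=1.06822 >1
So |R|<1 on (-2.3077, 0).

(-2.3077, 0).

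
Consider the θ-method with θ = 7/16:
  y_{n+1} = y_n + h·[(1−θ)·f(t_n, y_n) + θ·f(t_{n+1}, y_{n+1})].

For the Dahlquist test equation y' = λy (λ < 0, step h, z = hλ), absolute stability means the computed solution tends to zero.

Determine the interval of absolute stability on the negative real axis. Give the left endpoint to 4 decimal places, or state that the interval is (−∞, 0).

(-16.0000, 0).

With y'=λy (z=hλ):
  y_{n+1} = y_n + z·[9/16·y_n + 7/16·y_{n+1}] ⇒ (1 − 7/16z)y_{n+1} = (1 + 9/16z)y_n
  so R(z) = (1 + 9/16z)/(1 − 7/16z).

Solve |R(x)|<1 on ℝ⁻.
x=-0.36: |R|=0.6890
R=−1: 1+9/16x = −1+7/16x ⇒ -1/8x=2 ⇒ x=2/(-1/8)=-16.0000
Confirm numerically:
  x=-11.067: |R|=0.89445 <1
  x=-6.619: |R|=0.69900 <1
  x=-6.474: |R|=0.68929 <1
  x=-16.377: |R|=1.00577 >1
  x=-16.025: |R|=1.00039 >1
Stable set (-16.0000, 0).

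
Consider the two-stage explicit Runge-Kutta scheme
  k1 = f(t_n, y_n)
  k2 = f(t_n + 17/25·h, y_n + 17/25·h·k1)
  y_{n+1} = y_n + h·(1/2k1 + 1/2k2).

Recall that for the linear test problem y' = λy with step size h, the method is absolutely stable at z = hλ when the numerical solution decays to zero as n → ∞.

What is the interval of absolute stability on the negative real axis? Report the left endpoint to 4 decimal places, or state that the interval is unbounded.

(-2.9412, 0).

Set f=λy, z=hλ:
  k1=λy_n ⇒ h·k1=z·y_n;  k2=λ(1+17/25z)y_n ⇒ h·k2=z(1+17/25z)y_n
  y_{n+1}/y_n = 1 + 1/2z + 1/2z(1+17/25z) = 1 + z + 17/50z²
  R(z) = 1 + z + 17/50z².

Find x<0 with |R(x)|<1.
x=-1.2: |R|=0.2896
R=1: x+17/50x²=0 ⇒ x=−50/17=-2.9412; min R=1−1/(4·17/50)=0.2647>−1
Confirm numerically:
  x=-2.170: |R|=0.43103 <1
  x=-1.953: |R|=0.34383 <1
  x=-1.880: |R|=0.32170 <1
  x=-3.470: |R|=1.62391 >1
  x=-3.386: |R|=1.51210 >1
  x=-3.067: |R|=1.13121 >1
Interval (-2.9412, 0).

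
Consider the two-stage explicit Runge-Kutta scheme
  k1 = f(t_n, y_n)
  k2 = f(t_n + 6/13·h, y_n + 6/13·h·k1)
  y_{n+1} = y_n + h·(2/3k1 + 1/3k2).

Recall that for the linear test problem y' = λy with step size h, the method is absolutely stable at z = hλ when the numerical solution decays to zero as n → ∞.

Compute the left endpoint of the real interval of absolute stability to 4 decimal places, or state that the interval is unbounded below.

z* = -6.5000.

With y'=λy (z=hλ):
  k1=λy_n ⇒ h·k1=z·y_n;  k2=λ(1+6/13z)y_n ⇒ h·k2=z(1+6/13z)y_n
  y_{n+1}/y_n = 1 + 2/3z + 1/3z(1+6/13z) = 1 + z + 2/13z²
  so R(z) = 1 + z + 2/13z².

Need |R(x)|<1, x<0.
x=-0.35: |R|=0.6688
R=1: x+2/13x²=0 ⇒ x=−13/2=-6.5000; min R=1−1/(4·2/13)=-0.6250>−1
Confirm numerically:
  x=-5.847: |R|=0.41260 <1
  x=-5.678: |R|=0.28195 <1
  x=-4.110: |R|=0.51122 <1
  x=-2.850: |R|=0.60038 <1
  x=-6.801: |R|=1.31494 >1
  x=-6.735: |R|=1.24350 >1
Interval (-6.5000, 0).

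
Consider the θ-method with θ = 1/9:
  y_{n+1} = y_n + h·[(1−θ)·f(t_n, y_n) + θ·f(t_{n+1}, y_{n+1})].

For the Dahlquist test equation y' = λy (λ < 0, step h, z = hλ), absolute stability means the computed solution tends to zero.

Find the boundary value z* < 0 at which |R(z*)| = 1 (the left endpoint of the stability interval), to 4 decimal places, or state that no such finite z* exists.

Set f=λy, z=hλ:
  y_{n+1} = y_n + z·[8/9·y_n + 1/9·y_{n+1}] ⇒ (1 − 1/9z)y_{n+1} = (1 + 8/9z)y_n
  R(z) = (1 + 8/9z)/(1 − 1/9z).

Solve |R(x)|<1 on ℝ⁻.
x=-0.71: |R|=0.3419
R=−1: 1+8/9x = −1+1/9x ⇒ -7/9x=2 ⇒ x=2/(-7/9)=-2.5714
Confirm numerically:
  x=-2.506: |R|=0.96019 <1
  x=-2.090: |R|=0.69612 <1
  x=-1.219: |R|=0.07359 <1
  x=-3.132: |R|=1.32344 >1
  x=-2.772: |R|=1.11927 >1
Stable set (-2.5714, 0).

left endpoint -2.5714.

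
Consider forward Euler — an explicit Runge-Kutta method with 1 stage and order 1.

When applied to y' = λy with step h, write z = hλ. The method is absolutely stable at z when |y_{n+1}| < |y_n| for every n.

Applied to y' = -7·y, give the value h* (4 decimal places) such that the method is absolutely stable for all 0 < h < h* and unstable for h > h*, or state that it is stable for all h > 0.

Test eqn y'=λy, z=hλ:
  order 1, 1-stage ⇒ R(z)=1+z
  (e.g. R(-0.79)=0.21000, |R|=0.21000)

Find x<0 with |R(x)|<1.
x=-0.79: |R|=0.2100
|R(-1.55)|=0.5500 |R(-1.13)|=0.1300 |R(-0.81)|=0.1900
Bisect:
  x_lo=-2.8275 |R|=1.8275  x_hi=-0.2360 |R|=0.7640
  mid=-1.53173 |R|=0.53173 →hi
  mid=-2.17962 |R|=1.17962 →lo
  mid=-1.85567 |R|=0.85567 →hi
  mid=-2.01765 |R|=1.01765 →lo
  mid=-1.93666 |R|=0.93666 →hi
  mid=-1.97715 |R|=0.97715 →hi
  mid=-1.99740 |R|=0.99740 →hi
  mid=-2.00752 |R|=1.00752 →lo
  mid=-2.00246 |R|=1.00246 →lo
  mid=-1.99993 |R|=0.99993 →hi
  ...
  [-2.00009,-1.99993] ⇒ x*=-2.0000
So |R|<1 on (-2.0000, 0).

(-2.0000,0); λ=-7 ⇒ h* = 0.2857.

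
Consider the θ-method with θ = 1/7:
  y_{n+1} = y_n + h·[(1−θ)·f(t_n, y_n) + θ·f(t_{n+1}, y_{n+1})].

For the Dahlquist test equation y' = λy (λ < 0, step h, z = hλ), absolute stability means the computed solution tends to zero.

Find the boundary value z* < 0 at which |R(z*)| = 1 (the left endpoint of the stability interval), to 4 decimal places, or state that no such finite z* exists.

On y'=λy, z=hλ:
  y_{n+1} = y_n + z·[6/7·y_n + 1/7·y_{n+1}] ⇒ (1 − 1/7z)y_{n+1} = (1 + 6/7z)y_n
  Hence R(z) = (1 + 6/7z)/(1 − 1/7z).

Boundary: |R(x)|=1, x<0.
x=-0.61: |R|=0.4389
R=−1: 1+6/7x = −1+1/7x ⇒ -5/7x=2 ⇒ x=2/(-5/7)=-2.8000
Confirm numerically:
  x=-2.465: |R|=0.82303 <1
  x=-1.890: |R|=0.48819 <1
  x=-1.786: |R|=0.42295 <1
  x=-1.364: |R|=0.14156 <1
  x=-3.372: |R|=1.27574 >1
  x=-3.085: |R|=1.14130 >1
Interval (-2.8000, 0).

left endpoint -2.8000.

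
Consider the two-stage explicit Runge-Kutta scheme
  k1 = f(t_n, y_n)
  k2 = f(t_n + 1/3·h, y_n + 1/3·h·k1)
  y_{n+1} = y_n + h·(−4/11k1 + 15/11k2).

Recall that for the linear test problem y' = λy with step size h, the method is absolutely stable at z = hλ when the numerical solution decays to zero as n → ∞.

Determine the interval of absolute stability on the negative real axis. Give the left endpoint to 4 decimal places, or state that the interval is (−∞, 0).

With y'=λy (z=hλ):
  k1=λy_n ⇒ h·k1=z·y_n;  k2=λ(1+1/3z)y_n ⇒ h·k2=z(1+1/3z)y_n
  y_{n+1}/y_n = 1 − 4/11z + 15/11z(1+1/3z) = 1 + z + 5/11z²
  so R(z) = 1 + z + 5/11z².

Find x<0 with |R(x)|<1.
x=-1.36: |R|=0.4807
R=1: x+5/11x²=0 ⇒ x=−11/5=-2.2000; min R=1−1/(4·5/11)=0.4500>−1
Confirm numerically:
  x=-1.798: |R|=0.67146 <1
  x=-1.510: |R|=0.52641 <1
  x=-1.017: |R|=0.45313 <1
  x=-2.734: |R|=1.66362 >1
  x=-2.604: |R|=1.47819 >1
  x=-2.538: |R|=1.38993 >1
So |R|<1 on (-2.2000, 0).

z∈(-2.2000,0).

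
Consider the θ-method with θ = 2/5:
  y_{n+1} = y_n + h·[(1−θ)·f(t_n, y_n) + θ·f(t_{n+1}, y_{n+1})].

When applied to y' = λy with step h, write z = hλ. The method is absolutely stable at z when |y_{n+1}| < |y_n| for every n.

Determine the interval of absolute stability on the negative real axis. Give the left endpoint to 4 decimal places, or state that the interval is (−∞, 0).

(-10.0000, 0).

Test eqn y'=λy, z=hλ:
  y_{n+1} = y_n + z·[3/5·y_n + 2/5·y_{n+1}] ⇒ (1 − 2/5z)y_{n+1} = (1 + 3/5z)y_n
  Hence R(z) = (1 + 3/5z)/(1 − 2/5z).

Need |R(x)|<1, x<0.
x=-1.16: |R|=0.2077
R=−1: 1+3/5x = −1+2/5x ⇒ -1/5x=2 ⇒ x=2/(-1/5)=-10.0000
Confirm numerically:
  x=-8.847: |R|=0.94919 <1
  x=-8.311: |R|=0.92189 <1
  x=-4.328: |R|=0.58465 <1
  x=-10.431: |R|=1.01667 >1
  x=-10.150: |R|=1.00593 >1
So |R|<1 on (-10.0000, 0).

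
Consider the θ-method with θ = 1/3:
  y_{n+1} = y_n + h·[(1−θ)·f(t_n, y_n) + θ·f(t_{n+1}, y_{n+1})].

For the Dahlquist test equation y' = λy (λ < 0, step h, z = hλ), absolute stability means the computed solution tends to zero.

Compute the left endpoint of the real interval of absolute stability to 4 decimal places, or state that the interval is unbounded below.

With y'=λy (z=hλ):
  y_{n+1} = y_n + z·[2/3·y_n + 1/3·y_{n+1}] ⇒ (1 − 1/3z)y_{n+1} = (1 + 2/3z)y_n
  R(z) = (1 + 2/3z)/(1 − 1/3z).

Find x<0 with |R(x)|<1.
x=-0.54: |R|=0.5424
R=−1: 1+2/3x = −1+1/3x ⇒ -1/3x=2 ⇒ x=2/(-1/3)=-6.0000
Confirm numerically:
  x=-3.977: |R|=0.71005 <1
  x=-3.777: |R|=0.67198 <1
  x=-2.772: |R|=0.44075 <1
  x=-2.469: |R|=0.35436 <1
  x=-6.581: |R|=1.06064 >1
  x=-6.271: |R|=1.02923 >1
Stable set (-6.0000, 0).

z* = -6.0000.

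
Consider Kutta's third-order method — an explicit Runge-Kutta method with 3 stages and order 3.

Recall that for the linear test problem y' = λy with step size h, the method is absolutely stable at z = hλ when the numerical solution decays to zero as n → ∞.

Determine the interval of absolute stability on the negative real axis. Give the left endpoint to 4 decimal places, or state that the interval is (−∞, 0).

z∈(-2.5127,0).

On y'=λy, z=hλ:
  order 3, 3-stage ⇒ R(z)=1+z+z^2/2+z^3/6
  (e.g. R(-1.15)=0.25777, |R|=0.25777)

Solve |R(x)|<1 on ℝ⁻.
x=-1.15: |R|=0.2578
|R(-2.88)|=1.7141 |R(-2.21)|=0.5669 |R(-1.31)|=0.1734
Bisect:
  x_lo=-3.1243 |R|=2.3265  x_hi=-0.0743 |R|=0.9284
  mid=-1.59930 |R|=0.00219 →hi
  mid=-2.36179 |R|=0.76846 →hi
  mid=-2.74304 |R|=1.42079 →lo
  mid=-2.55241 |R|=1.06642 →lo
  mid=-2.45710 |R|=0.91082 →hi
  mid=-2.50476 |R|=0.98691 →hi
  mid=-2.52859 |R|=1.02623 →lo
  ...
  [-2.51276,-2.51258] ⇒ x*=-2.5127
Stable set (-2.5127, 0).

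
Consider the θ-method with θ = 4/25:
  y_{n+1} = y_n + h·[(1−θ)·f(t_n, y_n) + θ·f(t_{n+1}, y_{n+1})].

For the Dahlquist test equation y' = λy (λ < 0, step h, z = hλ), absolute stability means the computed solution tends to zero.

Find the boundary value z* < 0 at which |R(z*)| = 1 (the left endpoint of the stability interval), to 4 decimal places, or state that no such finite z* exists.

z* = -2.9412.

With y'=λy (z=hλ):
  y_{n+1} = y_n + z·[21/25·y_n + 4/25·y_{n+1}] ⇒ (1 − 4/25z)y_{n+1} = (1 + 21/25z)y_n
  R(z) = (1 + 21/25z)/(1 − 4/25z).

Find x<0 with |R(x)|<1.
x=-0.8: |R|=0.2908
R=−1: 1+21/25x = −1+4/25x ⇒ -17/25x=2 ⇒ x=2/(-17/25)=-2.9412
Confirm numerically:
  x=-2.722: |R|=0.89618 <1
  x=-2.618: |R|=0.84512 <1
  x=-2.021: |R|=0.52717 <1
  x=-2.003: |R|=0.51687 <1
  x=-3.356: |R|=1.18353 >1
  x=-3.310: |R|=1.16396 >1
Interval (-2.9412, 0).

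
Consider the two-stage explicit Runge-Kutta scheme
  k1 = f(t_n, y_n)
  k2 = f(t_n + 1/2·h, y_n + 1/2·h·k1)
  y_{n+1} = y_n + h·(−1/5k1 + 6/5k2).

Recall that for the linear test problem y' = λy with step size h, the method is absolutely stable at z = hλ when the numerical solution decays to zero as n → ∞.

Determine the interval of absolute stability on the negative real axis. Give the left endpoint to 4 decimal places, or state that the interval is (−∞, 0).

z∈(-1.6667,0).

Test eqn y'=λy, z=hλ:
  k1=λy_n ⇒ h·k1=z·y_n;  k2=λ(1+1/2z)y_n ⇒ h·k2=z(1+1/2z)y_n
  y_{n+1}/y_n = 1 − 1/5z + 6/5z(1+1/2z) = 1 + z + 3/5z²
  R(z) = 1 + z + 3/5z².

Find x<0 with |R(x)|<1.
x=-1.33: |R|=0.7313
R=1: x+3/5x²=0 ⇒ x=−5/3=-1.6667; min R=1−1/(4·3/5)=0.5833>−1
Confirm numerically:
  x=-1.351: |R|=0.74412 <1
  x=-1.316: |R|=0.72311 <1
  x=-0.980: |R|=0.59624 <1
  x=-0.951: |R|=0.59164 <1
  x=-1.843: |R|=1.19499 >1
  x=-1.808: |R|=1.15332 >1
Stable set (-1.6667, 0).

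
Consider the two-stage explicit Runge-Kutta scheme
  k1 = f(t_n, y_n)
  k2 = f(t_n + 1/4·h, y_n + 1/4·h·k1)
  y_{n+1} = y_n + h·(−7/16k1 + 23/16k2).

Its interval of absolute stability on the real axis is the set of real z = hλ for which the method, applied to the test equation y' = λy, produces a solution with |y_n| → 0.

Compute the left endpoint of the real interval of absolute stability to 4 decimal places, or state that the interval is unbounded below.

z* = -2.7826.

With y'=λy (z=hλ):
  k1=λy_n ⇒ h·k1=z·y_n;  k2=λ(1+1/4z)y_n ⇒ h·k2=z(1+1/4z)y_n
  y_{n+1}/y_n = 1 − 7/16z + 23/16z(1+1/4z) = 1 + z + 23/64z²
  so R(z) = 1 + z + 23/64z².

Need |R(x)|<1, x<0.
x=-0.45: |R|=0.6228
R=1: x+23/64x²=0 ⇒ x=−64/23=-2.7826; min R=1−1/(4·23/64)=0.3043>−1
Confirm numerically:
  x=-2.344: |R|=0.63053 <1
  x=-1.625: |R|=0.32397 <1
  x=-1.288: |R|=0.30818 <1
  x=-3.296: |R|=1.60811 >1
  x=-3.127: |R|=1.38702 >1
Stable set (-2.7826, 0).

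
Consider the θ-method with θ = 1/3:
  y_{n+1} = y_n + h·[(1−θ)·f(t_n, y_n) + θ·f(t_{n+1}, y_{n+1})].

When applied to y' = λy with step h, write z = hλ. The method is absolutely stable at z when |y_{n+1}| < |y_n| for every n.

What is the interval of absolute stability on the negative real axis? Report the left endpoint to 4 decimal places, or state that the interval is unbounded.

Set f=λy, z=hλ:
  y_{n+1} = y_n + z·[2/3·y_n + 1/3·y_{n+1}] ⇒ (1 − 1/3z)y_{n+1} = (1 + 2/3z)y_n
  ⇒ R(z) = (1 + 2/3z)/(1 − 1/3z).

Need |R(x)|<1, x<0.
x=-1.17: |R|=0.1583
R=−1: 1+2/3x = −1+1/3x ⇒ -1/3x=2 ⇒ x=2/(-1/3)=-6.0000
Confirm numerically:
  x=-5.191: |R|=0.90123 <1
  x=-4.370: |R|=0.77883 <1
  x=-3.883: |R|=0.69243 <1
  x=-3.882: |R|=0.69224 <1
  x=-6.399: |R|=1.04245 >1
  x=-6.134: |R|=1.01467 >1
Stable set (-6.0000, 0).

(-6.0000, 0).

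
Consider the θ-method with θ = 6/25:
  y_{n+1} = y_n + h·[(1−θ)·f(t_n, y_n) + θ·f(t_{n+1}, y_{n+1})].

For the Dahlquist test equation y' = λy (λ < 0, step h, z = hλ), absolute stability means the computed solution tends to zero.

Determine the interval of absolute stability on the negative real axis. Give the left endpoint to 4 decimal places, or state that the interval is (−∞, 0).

With y'=λy (z=hλ):
  y_{n+1} = y_n + z·[19/25·y_n + 6/25·y_{n+1}] ⇒ (1 − 6/25z)y_{n+1} = (1 + 19/25z)y_n
  ⇒ R(z) = (1 + 19/25z)/(1 − 6/25z).

Need |R(x)|<1, x<0.
x=-1.7: |R|=0.2074
R=−1: 1+19/25x = −1+6/25x ⇒ -13/25x=2 ⇒ x=2/(-13/25)=-3.8462
Confirm numerically:
  x=-3.320: |R|=0.84773 <1
  x=-2.951: |R|=0.72751 <1
  x=-2.759: |R|=0.65989 <1
  x=-4.225: |R|=1.09782 >1
  x=-3.874: |R|=1.00750 >1
Stable set (-3.8462, 0).

(-3.8462, 0).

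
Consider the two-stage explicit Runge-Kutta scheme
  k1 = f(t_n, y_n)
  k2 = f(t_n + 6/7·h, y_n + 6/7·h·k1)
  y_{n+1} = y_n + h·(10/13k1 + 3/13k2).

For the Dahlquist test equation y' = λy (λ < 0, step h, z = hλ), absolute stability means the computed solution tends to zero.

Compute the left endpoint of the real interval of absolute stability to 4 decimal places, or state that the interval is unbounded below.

z* = -5.0556.

On y'=λy, z=hλ:
  k1=λy_n ⇒ h·k1=z·y_n;  k2=λ(1+6/7z)y_n ⇒ h·k2=z(1+6/7z)y_n
  y_{n+1}/y_n = 1 + 10/13z + 3/13z(1+6/7z) = 1 + z + 18/91z²
  so R(z) = 1 + z + 18/91z².

Find x<0 with |R(x)|<1.
x=-0.7: |R|=0.3969
R=1: x+18/91x²=0 ⇒ x=−91/18=-5.0556; min R=1−1/(4·18/91)=-0.2639>−1
Confirm numerically:
  x=-4.070: |R|=0.20657 <1
  x=-3.175: |R|=0.18103 <1
  x=-2.190: |R|=0.24132 <1
  x=-5.491: |R|=1.47295 >1
  x=-5.454: |R|=1.42985 >1
Stable set (-5.0556, 0).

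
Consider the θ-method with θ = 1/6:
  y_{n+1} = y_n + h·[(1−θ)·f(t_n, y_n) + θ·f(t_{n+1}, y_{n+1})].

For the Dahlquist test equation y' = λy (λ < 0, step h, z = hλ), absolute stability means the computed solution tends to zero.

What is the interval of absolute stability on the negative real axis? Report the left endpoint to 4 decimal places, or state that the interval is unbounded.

On y'=λy, z=hλ:
  y_{n+1} = y_n + z·[5/6·y_n + 1/6·y_{n+1}] ⇒ (1 − 1/6z)y_{n+1} = (1 + 5/6z)y_n
  Hence R(z) = (1 + 5/6z)/(1 − 1/6z).

Boundary: |R(x)|=1, x<0.
x=-1.37: |R|=0.1153
R=−1: 1+5/6x = −1+1/6x ⇒ -2/3x=2 ⇒ x=2/(-2/3)=-3.0000
Confirm numerically:
  x=-2.410: |R|=0.71938 <1
  x=-1.895: |R|=0.44015 <1
  x=-1.556: |R|=0.23557 <1
  x=-3.504: |R|=1.21212 >1
  x=-3.415: |R|=1.17631 >1
  x=-3.024: |R|=1.01064 >1
So |R|<1 on (-3.0000, 0).

z∈(-3.0000,0).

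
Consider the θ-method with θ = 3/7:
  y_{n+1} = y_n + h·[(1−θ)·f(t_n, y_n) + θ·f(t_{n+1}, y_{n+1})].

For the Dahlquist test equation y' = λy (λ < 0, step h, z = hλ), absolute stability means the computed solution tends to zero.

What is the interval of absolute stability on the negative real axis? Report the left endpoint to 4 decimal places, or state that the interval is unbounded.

(-14.0000, 0).

On y'=λy, z=hλ:
  y_{n+1} = y_n + z·[4/7·y_n + 3/7·y_{n+1}] ⇒ (1 − 3/7z)y_{n+1} = (1 + 4/7z)y_n
  ⇒ R(z) = (1 + 4/7z)/(1 − 3/7z).

Find x<0 with |R(x)|<1.
x=-1.34: |R|=0.1488
R=−1: 1+4/7x = −1+3/7x ⇒ -1/7x=2 ⇒ x=2/(-1/7)=-14.0000
Confirm numerically:
  x=-11.862: |R|=0.94980 <1
  x=-11.240: |R|=0.93222 <1
  x=-9.164: |R|=0.85979 <1
  x=-8.350: |R|=0.82371 <1
  x=-14.371: |R|=1.00740 >1
  x=-14.324: |R|=1.00648 >1
Interval (-14.0000, 0).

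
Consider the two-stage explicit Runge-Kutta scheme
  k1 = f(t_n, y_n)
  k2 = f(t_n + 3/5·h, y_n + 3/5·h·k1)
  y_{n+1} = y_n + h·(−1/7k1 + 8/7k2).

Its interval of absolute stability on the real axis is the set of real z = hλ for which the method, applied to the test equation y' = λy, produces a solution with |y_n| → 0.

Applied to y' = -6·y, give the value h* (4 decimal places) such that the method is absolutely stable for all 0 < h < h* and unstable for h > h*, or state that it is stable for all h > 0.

(-1.4583,0); λ=-6 ⇒ h* = (35/24)/6 = 0.2431.

On y'=λy, z=hλ:
  k1=λy_n ⇒ h·k1=z·y_n;  k2=λ(1+3/5z)y_n ⇒ h·k2=z(1+3/5z)y_n
  y_{n+1}/y_n = 1 − 1/7z + 8/7z(1+3/5z) = 1 + z + 24/35z²
  R(z) = 1 + z + 24/35z².

Find x<0 with |R(x)|<1.
x=-1.79: |R|=1.4071
R=1: x+24/35x²=0 ⇒ x=−35/24=-1.4583; min R=1−1/(4·24/35)=0.6354>−1
Confirm numerically:
  x=-1.137: |R|=0.74947 <1
  x=-0.790: |R|=0.63795 <1
  x=-0.702: |R|=0.63592 <1
  x=-2.021: |R|=1.77976 >1
  x=-1.946: |R|=1.65074 >1
  x=-1.736: |R|=1.33053 >1
So |R|<1 on (-1.4583, 0).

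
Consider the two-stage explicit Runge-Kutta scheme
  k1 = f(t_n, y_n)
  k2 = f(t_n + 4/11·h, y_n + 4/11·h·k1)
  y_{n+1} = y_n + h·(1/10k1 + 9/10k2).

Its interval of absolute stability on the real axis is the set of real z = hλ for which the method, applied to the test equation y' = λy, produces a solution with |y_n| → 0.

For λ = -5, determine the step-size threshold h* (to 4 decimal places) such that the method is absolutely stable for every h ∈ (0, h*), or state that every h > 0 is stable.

(-3.0556,0); λ=-5 ⇒ h* = (55/18)/5 = 0.6111.

With y'=λy (z=hλ):
  k1=λy_n ⇒ h·k1=z·y_n;  k2=λ(1+4/11z)y_n ⇒ h·k2=z(1+4/11z)y_n
  y_{n+1}/y_n = 1 + 1/10z + 9/10z(1+4/11z) = 1 + z + 18/55z²
  ⇒ R(z) = 1 + z + 18/55z².

Solve |R(x)|<1 on ℝ⁻.
x=-0.4: |R|=0.6524
R=1: x+18/55x²=0 ⇒ x=−55/18=-3.0556; min R=1−1/(4·18/55)=0.2361>−1
Confirm numerically:
  x=-2.850: |R|=0.80827 <1
  x=-2.845: |R|=0.80395 <1
  x=-2.316: |R|=0.43944 <1
  x=-1.551: |R|=0.23629 <1
  x=-3.314: |R|=1.28030 >1
  x=-3.117: |R|=1.06268 >1
So |R|<1 on (-3.0556, 0).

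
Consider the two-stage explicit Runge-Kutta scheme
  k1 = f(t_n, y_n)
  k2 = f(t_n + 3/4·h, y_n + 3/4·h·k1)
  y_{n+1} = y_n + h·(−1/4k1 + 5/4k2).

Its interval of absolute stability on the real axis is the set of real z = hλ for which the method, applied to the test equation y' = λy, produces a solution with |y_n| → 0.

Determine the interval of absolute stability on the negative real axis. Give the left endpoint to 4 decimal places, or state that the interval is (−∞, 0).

Set f=λy, z=hλ:
  k1=λy_n ⇒ h·k1=z·y_n;  k2=λ(1+3/4z)y_n ⇒ h·k2=z(1+3/4z)y_n
  y_{n+1}/y_n = 1 − 1/4z + 5/4z(1+3/4z) = 1 + z + 15/16z²
  ⇒ R(z) = 1 + z + 15/16z².

Solve |R(x)|<1 on ℝ⁻.
x=-0.44: |R|=0.7415
R=1: x+15/16x²=0 ⇒ x=−16/15=-1.0667; min R=1−1/(4·15/16)=0.7333>−1
Confirm numerically:
  x=-0.950: |R|=0.89609 <1
  x=-0.839: |R|=0.82093 <1
  x=-0.454: |R|=0.73923 <1
  x=-1.545: |R|=1.69284 >1
  x=-1.416: |R|=1.46374 >1
  x=-1.387: |R|=1.41653 >1
Interval (-1.0667, 0).

(-1.0667, 0).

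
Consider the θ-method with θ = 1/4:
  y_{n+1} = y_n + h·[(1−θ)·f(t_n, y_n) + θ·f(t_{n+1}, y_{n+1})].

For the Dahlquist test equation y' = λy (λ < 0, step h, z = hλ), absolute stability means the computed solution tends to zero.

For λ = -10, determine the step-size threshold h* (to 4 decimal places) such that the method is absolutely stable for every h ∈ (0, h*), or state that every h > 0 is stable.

Test eqn y'=λy, z=hλ:
  y_{n+1} = y_n + z·[3/4·y_n + 1/4·y_{n+1}] ⇒ (1 − 1/4z)y_{n+1} = (1 + 3/4z)y_n
  R(z) = (1 + 3/4z)/(1 − 1/4z).

Need |R(x)|<1, x<0.
x=-1.27: |R|=0.0361
R=−1: 1+3/4x = −1+1/4x ⇒ -1/2x=2 ⇒ x=2/(-1/2)=-4.0000
Confirm numerically:
  x=-3.952: |R|=0.98793 <1
  x=-3.871: |R|=0.96722 <1
  x=-3.470: |R|=0.85810 <1
  x=-4.594: |R|=1.13824 >1
  x=-4.158: |R|=1.03873 >1
  x=-4.155: |R|=1.03801 >1
Stable set (-4.0000, 0).

(-4.0000,0); λ=-10 ⇒ h* = (4)/10 = 0.4000.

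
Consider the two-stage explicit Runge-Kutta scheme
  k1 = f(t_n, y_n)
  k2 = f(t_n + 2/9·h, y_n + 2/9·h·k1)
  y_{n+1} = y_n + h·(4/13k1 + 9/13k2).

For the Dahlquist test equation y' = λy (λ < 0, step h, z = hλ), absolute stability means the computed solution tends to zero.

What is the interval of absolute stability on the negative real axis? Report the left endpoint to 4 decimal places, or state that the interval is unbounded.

z∈(-6.5000,0).

Set f=λy, z=hλ:
  k1=λy_n ⇒ h·k1=z·y_n;  k2=λ(1+2/9z)y_n ⇒ h·k2=z(1+2/9z)y_n
  y_{n+1}/y_n = 1 + 4/13z + 9/13z(1+2/9z) = 1 + z + 2/13z²
  Hence R(z) = 1 + z + 2/13z².

Solve |R(x)|<1 on ℝ⁻.
x=-0.87: |R|=0.2464
R=1: x+2/13x²=0 ⇒ x=−13/2=-6.5000; min R=1−1/(4·2/13)=-0.6250>−1
Confirm numerically:
  x=-3.988: |R|=0.54121 <1
  x=-3.236: |R|=0.62497 <1
  x=-2.877: |R|=0.60360 <1
  x=-7.008: |R|=1.54770 >1
  x=-6.570: |R|=1.07075 >1
  x=-6.545: |R|=1.04531 >1
Stable set (-6.5000, 0).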